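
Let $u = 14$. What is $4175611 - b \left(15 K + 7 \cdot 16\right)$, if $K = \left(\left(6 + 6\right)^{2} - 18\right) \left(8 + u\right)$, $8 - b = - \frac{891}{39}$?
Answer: $\frac{37564451}{13} \approx 2.8896 \cdot 10^{6}$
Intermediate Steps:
$b = \frac{401}{13}$ ($b = 8 - - \frac{891}{39} = 8 - \left(-891\right) \frac{1}{39} = 8 - - \frac{297}{13} = 8 + \frac{297}{13} = \frac{401}{13} \approx 30.846$)
$K = 2772$ ($K = \left(\left(6 + 6\right)^{2} - 18\right) \left(8 + 14\right) = \left(12^{2} - 18\right) 22 = \left(144 - 18\right) 22 = 126 \cdot 22 = 2772$)
$4175611 - b \left(15 K + 7 \cdot 16\right) = 4175611 - \frac{401 \left(15 \cdot 2772 + 7 \cdot 16\right)}{13} = 4175611 - \frac{401 \left(41580 + 112\right)}{13} = 4175611 - \frac{401}{13} \cdot 41692 = 4175611 - \frac{16718492}{13} = \frac{37564451}{13}$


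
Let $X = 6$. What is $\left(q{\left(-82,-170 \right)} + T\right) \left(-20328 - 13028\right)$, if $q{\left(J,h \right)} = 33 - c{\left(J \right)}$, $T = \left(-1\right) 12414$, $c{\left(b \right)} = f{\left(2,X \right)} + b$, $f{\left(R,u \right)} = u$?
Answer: $410445580$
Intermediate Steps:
$c{\left(b \right)} = 6 + b$
$T = -12414$
$q{\left(J,h \right)} = 27 - J$ ($q{\left(J,h \right)} = 33 - \left(6 + J\right) = 27 - J$)
$\left(q{\left(-82,-170 \right)} + T\right) \left(-20328 - 13028\right) = \left(\left(27 - -82\right) - 12414\right) \left(-20328 - 13028\right) = \left(\left(27 + 82\right) - 12414\right) \left(-33356\right) = \left(109 - 12414\right) \left(-33356\right) = \left(-12305\right) \left(-33356\right) = 410445580$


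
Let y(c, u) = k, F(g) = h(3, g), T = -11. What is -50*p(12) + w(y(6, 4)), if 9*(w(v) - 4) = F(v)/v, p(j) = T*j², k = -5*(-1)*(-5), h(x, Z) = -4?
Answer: 17820904/225 ≈ 79204.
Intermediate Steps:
F(g) = -4
k = -25 (k = 5*(-5) = -25)
p(j) = -11*j²
y(c, u) = -25
w(v) = 4 - 4/(9*v) (w(v) = 4 + (-4/v)/9 = 4 - 4/(9*v))
-50*p(12) + w(y(6, 4)) = -(-550)*12² + (4 - 4/9/(-25)) = -(-550)*144 + (4 - 4/9*(-1/25)) = -50*(-1584) + (4 + 4/225) = 79200 + 904/225 = 17820904/225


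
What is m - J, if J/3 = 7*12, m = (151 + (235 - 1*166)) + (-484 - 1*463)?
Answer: -979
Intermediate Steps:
m = -727 (m = (151 + (235 - 166)) + (-484 - 463) = (151 + 69) - 947 = 220 - 947 = -727)
J = 252 (J = 3*(7*12) = 3*84 = 252)
m - J = -727 - 1*252 = -727 - 252 = -979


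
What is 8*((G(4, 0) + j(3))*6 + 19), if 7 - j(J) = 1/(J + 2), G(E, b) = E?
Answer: 3352/5 ≈ 670.40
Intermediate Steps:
j(J) = 7 - 1/(2 + J) (j(J) = 7 - 1/(J + 2) = 7 - 1/(2 + J))
8*((G(4, 0) + j(3))*6 + 19) = 8*((4 + (13 + 7*3)/(2 + 3))*6 + 19) = 8*((4 + (13 + 21)/5)*6 + 19) = 8*((4 + (1/5)*34)*6 + 19) = 8*((4 + 34/5)*6 + 19) = 8*((54/5)*6 + 19) = 8*(324/5 + 19) = 8*(419/5) = 3352/5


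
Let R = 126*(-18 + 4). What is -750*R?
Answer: 1323000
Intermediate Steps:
R = -1764 (R = 126*(-14) = -1764)
-750*R = -750*(-1764) = 1323000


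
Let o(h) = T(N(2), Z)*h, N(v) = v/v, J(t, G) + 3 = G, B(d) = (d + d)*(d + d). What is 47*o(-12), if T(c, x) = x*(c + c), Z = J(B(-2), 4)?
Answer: -1128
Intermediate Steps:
B(d) = 4*d**2 (B(d) = (2*d)*(2*d) = 4*d**2)
J(t, G) = -3 + G
N(v) = 1
Z = 1 (Z = -3 + 4 = 1)
T(c, x) = 2*c*x (T(c, x) = x*(2*c) = 2*c*x)
o(h) = 2*h (o(h) = (2*1*1)*h = 2*h)
47*o(-12) = 47*(2*(-12)) = 47*(-24) = -1128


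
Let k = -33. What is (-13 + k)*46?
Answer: -2116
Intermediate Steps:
(-13 + k)*46 = (-13 - 33)*46 = -46*46 = -2116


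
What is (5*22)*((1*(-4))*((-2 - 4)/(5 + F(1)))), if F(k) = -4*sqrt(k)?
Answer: 2640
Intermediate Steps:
(5*22)*((1*(-4))*((-2 - 4)/(5 + F(1)))) = (5*22)*((1*(-4))*((-2 - 4)/(5 - 4*sqrt(1)))) = 110*(-(-24)/(5 - 4*1)) = 110*(-(-24)/(5 - 4)) = 110*(-(-24)/1) = 110*(-(-24)) = 110*(-4*(-6)) = 110*24 = 2640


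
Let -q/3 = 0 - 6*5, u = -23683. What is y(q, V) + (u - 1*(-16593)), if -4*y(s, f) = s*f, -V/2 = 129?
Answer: -1285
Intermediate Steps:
V = -258 (V = -2*129 = -258)
q = 90 (q = -3*(0 - 6*5) = -3*(0 - 30) = -3*(-30) = 90)
y(s, f) = -f*s/4 (y(s, f) = -s*f/4 = -f*s/4)
y(q, V) + (u - 1*(-16593)) = -¼*(-258)*90 + (-23683 - 1*(-16593)) = 5805 + (-23683 + 16593) = 5805 - 7090 = -1285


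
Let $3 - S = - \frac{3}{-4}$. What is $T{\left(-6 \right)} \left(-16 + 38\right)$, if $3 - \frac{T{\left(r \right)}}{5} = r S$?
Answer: $1815$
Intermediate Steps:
$S = \frac{9}{4}$ ($S = 3 - - \frac{3}{-4} = 3 - \left(-3\right) \left(- \frac{1}{4}\right) = 3 - \frac{3}{4} = \frac{9}{4} \approx 2.25$)
$T{\left(r \right)} = 15 - \frac{45 r}{4}$ ($T{\left(r \right)} = 15 - 5 r \frac{9}{4} = 15 - 5 \frac{9 r}{4} = 15 - \frac{45 r}{4}$)
$T{\left(-6 \right)} \left(-16 + 38\right) = \left(15 - - \frac{135}{2}\right) \left(-16 + 38\right) = \left(15 + \frac{135}{2}\right) 22 = \frac{165}{2} \cdot 22 = 1815$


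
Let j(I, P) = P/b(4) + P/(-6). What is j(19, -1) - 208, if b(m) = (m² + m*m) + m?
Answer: -7483/36 ≈ -207.86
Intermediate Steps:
b(m) = m + 2*m² (b(m) = (m² + m²) + m = 2*m² + m = m + 2*m²)
j(I, P) = -5*P/36 (j(I, P) = P/((4*(1 + 2*4))) + P/(-6) = P/((4*(1 + 8))) + P*(-⅙) = P/((4*9)) - P/6 = P/36 - P/6 = -5*P/36)
j(19, -1) - 208 = -5/36*(-1) - 208 = 5/36 - 208 = -7483/36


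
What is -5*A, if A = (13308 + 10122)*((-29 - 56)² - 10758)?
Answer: 413890950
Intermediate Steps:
A = -82778190 (A = 23430*((-85)² - 10758) = 23430*(7225 - 10758) = 23430*(-3533) = -82778190)
-5*A = -5*(-82778190) = 413890950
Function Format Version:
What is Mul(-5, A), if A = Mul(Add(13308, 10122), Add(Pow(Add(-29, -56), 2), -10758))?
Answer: 413890950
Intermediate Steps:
A = -82778190 (A = Mul(23430, Add(Pow(-85, 2), -10758)) = Mul(23430, Add(7225, -10758)) = Mul(23430, -3533) = -82778190)
Mul(-5, A) = Mul(-5, -82778190) = 413890950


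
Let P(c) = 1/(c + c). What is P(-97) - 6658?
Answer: -1291653/194 ≈ -6658.0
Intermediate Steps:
P(c) = 1/(2*c)
P(-97) - 6658 = (½)/(-97) - 6658 = (½)*(-1/97) - 6658 = -1/194 - 6658 = -1291653/194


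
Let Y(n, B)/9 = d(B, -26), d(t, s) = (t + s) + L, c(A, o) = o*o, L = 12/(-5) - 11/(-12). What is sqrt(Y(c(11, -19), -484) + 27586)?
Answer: sqrt(2298265)/10 ≈ 151.60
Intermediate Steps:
L = -89/60 (L = 12*(-1/5) - 11*(-1/12) = -12/5 + 11/12 = -89/60 ≈ -1.4833)
c(A, o) = o**2
d(t, s) = -89/60 + s + t (d(t, s) = (t + s) - 89/60 = (s + t) - 89/60 = -89/60 + s + t)
Y(n, B) = -4947/20 + 9*B (Y(n, B) = 9*(-89/60 - 26 + B) = 9*(-1649/60 + B) = -4947/20 + 9*B)
sqrt(Y(c(11, -19), -484) + 27586) = sqrt((-4947/20 + 9*(-484)) + 27586) = sqrt((-4947/20 - 4356) + 27586) = sqrt(-92067/20 + 27586) = sqrt(459653/20) = sqrt(2298265)/10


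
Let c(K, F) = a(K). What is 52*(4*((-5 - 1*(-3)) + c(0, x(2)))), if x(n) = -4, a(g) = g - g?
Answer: -416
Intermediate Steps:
a(g) = 0
c(K, F) = 0
52*(4*((-5 - 1*(-3)) + c(0, x(2)))) = 52*(4*((-5 - 1*(-3)) + 0)) = 52*(4*((-5 + 3) + 0)) = 52*(4*(-2 + 0)) = 52*(4*(-2)) = 52*(-8) = -416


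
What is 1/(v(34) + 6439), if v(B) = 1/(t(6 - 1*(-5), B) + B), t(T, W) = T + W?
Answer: 79/508682 ≈ 0.00015530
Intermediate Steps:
v(B) = 1/(11 + 2*B) (v(B) = 1/(((6 - 1*(-5)) + B) + B) = 1/(((6 + 5) + B) + B) = 1/((11 + B) + B) = 1/(11 + 2*B))
1/(v(34) + 6439) = 1/(1/(11 + 2*34) + 6439) = 1/(1/(11 + 68) + 6439) = 1/(1/79 + 6439) = 1/(508682/79) = 79/508682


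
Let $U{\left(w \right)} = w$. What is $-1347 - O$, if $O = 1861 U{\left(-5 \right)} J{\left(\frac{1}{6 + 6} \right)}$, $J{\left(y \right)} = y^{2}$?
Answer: $- \frac{184663}{144} \approx -1282.4$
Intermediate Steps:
$O = - \frac{9305}{144}$ ($O = 1861 \left(- 5 \left(\frac{1}{6 + 6}\right)^{2}\right) = 1861 \left(- 5 \left(\frac{1}{12}\right)^{2}\right) = 1861 \left(- \frac{5}{144}\right) = - \frac{9305}{144} \approx -64.618$)
$-1347 - O = -1347 - - \frac{9305}{144} = -1347 + \frac{9305}{144} = - \frac{184663}{144}$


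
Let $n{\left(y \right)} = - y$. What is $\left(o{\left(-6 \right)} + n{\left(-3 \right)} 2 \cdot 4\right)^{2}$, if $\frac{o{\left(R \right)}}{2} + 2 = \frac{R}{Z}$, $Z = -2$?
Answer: $676$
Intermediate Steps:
$o{\left(R \right)} = -4 - R$ ($o{\left(R \right)} = -4 + 2 \frac{R}{-2} = -4 + 2 R \left(- \frac{1}{2}\right) = -4 + 2 \left(- \frac{R}{2}\right) = -4 - R$)
$\left(o{\left(-6 \right)} + n{\left(-3 \right)} 2 \cdot 4\right)^{2} = \left(\left(-4 - -6\right) + \left(-1\right) \left(-3\right) 2 \cdot 4\right)^{2} = \left(\left(-4 + 6\right) + 3 \cdot 2 \cdot 4\right)^{2} = \left(2 + 6 \cdot 4\right)^{2} = \left(2 + 24\right)^{2} = 26^{2} = 676$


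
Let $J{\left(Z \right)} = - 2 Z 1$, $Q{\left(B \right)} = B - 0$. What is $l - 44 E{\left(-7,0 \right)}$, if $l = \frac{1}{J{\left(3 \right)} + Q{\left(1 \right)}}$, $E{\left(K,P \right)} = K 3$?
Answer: $\frac{4619}{5} \approx 923.8$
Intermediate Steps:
$Q{\left(B \right)} = B$ ($Q{\left(B \right)} = B + 0 = B$)
$J{\left(Z \right)} = - 2 Z$
$E{\left(K,P \right)} = 3 K$
$l = - \frac{1}{5}$ ($l = \frac{1}{\left(-2\right) 3 + 1} = \frac{1}{-6 + 1} = \frac{1}{-5} = - \frac{1}{5} \approx -0.2$)
$l - 44 E{\left(-7,0 \right)} = - \frac{1}{5} - 44 \cdot 3 \left(-7\right) = - \frac{1}{5} - -924 = - \frac{1}{5} + 924 = \frac{4619}{5}$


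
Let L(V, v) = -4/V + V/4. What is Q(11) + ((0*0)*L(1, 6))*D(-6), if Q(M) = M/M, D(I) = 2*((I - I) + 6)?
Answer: 1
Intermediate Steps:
D(I) = 12 (D(I) = 2*(0 + 6) = 2*6 = 12)
Q(M) = 1
L(V, v) = -4/V + V/4 (L(V, v) = -4/V + V*(1/4) = -4/V + V/4)
Q(11) + ((0*0)*L(1, 6))*D(-6) = 1 + ((0*0)*(-4/1 + (1/4)*1))*12 = 1 + (0*(-4*1 + 1/4))*12 = 1 + (0*(-4 + 1/4))*12 = 1 + (0*(-15/4))*12 = 1 + 0*12 = 1 + 0 = 1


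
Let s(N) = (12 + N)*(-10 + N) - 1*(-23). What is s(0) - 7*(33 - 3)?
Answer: -307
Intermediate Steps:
s(N) = 23 + (-10 + N)*(12 + N) (s(N) = (-10 + N)*(12 + N) + 23 = 23 + (-10 + N)*(12 + N))
s(0) - 7*(33 - 3) = (-97 + 0² + 2*0) - 7*(33 - 3) = (-97 + 0 + 0) - 7*30 = -97 - 1*210 = -97 - 210 = -307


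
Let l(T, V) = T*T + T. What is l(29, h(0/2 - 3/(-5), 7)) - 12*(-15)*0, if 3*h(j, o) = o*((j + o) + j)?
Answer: 870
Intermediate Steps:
h(j, o) = o*(o + 2*j)/3 (h(j, o) = (o*((j + o) + j))/3 = (o*(o + 2*j))/3 = o*(o + 2*j)/3)
l(T, V) = T + T² (l(T, V) = T² + T = T + T²)
l(29, h(0/2 - 3/(-5), 7)) - 12*(-15)*0 = 29*(1 + 29) - 12*(-15)*0 = 29*30 - (-180)*0 = 870 - 1*0 = 870 + 0 = 870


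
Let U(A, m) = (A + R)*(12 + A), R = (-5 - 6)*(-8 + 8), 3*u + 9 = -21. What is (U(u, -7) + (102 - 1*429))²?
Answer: 120409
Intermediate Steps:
u = -10 (u = -3 + (⅓)*(-21) = -3 - 7 = -10)
R = 0 (R = -11*0 = 0)
U(A, m) = A*(12 + A) (U(A, m) = (A + 0)*(12 + A) = A*(12 + A))
(U(u, -7) + (102 - 1*429))² = (-10*(12 - 10) + (102 - 1*429))² = (-10*2 + (102 - 429))² = (-20 - 327)² = (-347)² = 120409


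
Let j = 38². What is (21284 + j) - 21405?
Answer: 1323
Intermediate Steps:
j = 1444
(21284 + j) - 21405 = (21284 + 1444) - 21405 = 22728 - 21405 = 1323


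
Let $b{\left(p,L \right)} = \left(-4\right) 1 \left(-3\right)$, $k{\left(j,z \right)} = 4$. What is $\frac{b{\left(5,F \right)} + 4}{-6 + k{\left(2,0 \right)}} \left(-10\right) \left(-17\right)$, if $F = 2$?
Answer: $-1360$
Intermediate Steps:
$b{\left(p,L \right)} = 12$ ($b{\left(p,L \right)} = \left(-4\right) \left(-3\right) = 12$)
$\frac{b{\left(5,F \right)} + 4}{-6 + k{\left(2,0 \right)}} \left(-10\right) \left(-17\right) = \frac{12 + 4}{-6 + 4} \left(-10\right) \left(-17\right) = \frac{16}{-2} \left(-10\right) \left(-17\right) = 16 \left(- \frac{1}{2}\right) \left(-10\right) \left(-17\right) = \left(-8\right) \left(-10\right) \left(-17\right) = 80 \left(-17\right) = -1360$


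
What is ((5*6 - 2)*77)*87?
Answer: 187572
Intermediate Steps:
((5*6 - 2)*77)*87 = ((30 - 2)*77)*87 = (28*77)*87 = 2156*87 = 187572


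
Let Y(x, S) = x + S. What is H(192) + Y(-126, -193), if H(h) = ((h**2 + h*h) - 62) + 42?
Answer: 73389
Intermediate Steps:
Y(x, S) = S + x
H(h) = -20 + 2*h**2 (H(h) = ((h**2 + h**2) - 62) + 42 = (2*h**2 - 62) + 42 = (-62 + 2*h**2) + 42 = -20 + 2*h**2)
H(192) + Y(-126, -193) = (-20 + 2*192**2) + (-193 - 126) = (-20 + 2*36864) - 319 = (-20 + 73728) - 319 = 73708 - 319 = 73389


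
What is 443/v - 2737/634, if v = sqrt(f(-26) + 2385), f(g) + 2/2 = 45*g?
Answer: -2737/634 + 443*sqrt(1214)/1214 ≈ 8.3973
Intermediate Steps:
f(g) = -1 + 45*g
v = sqrt(1214) (v = sqrt((-1 + 45*(-26)) + 2385) = sqrt((-1 - 1170) + 2385) = sqrt(-1171 + 2385) = sqrt(1214) ≈ 34.843)
443/v - 2737/634 = 443/(sqrt(1214)) - 2737/634 = 443*(sqrt(1214)/1214) - 2737*1/634 = 443*sqrt(1214)/1214 - 2737/634 = -2737/634 + 443*sqrt(1214)/1214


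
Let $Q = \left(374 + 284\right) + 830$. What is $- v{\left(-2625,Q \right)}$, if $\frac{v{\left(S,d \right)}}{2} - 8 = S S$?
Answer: $-13781266$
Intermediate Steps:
$Q = 1488$ ($Q = 658 + 830 = 1488$)
$v{\left(S,d \right)} = 16 + 2 S^{2}$ ($v{\left(S,d \right)} = 16 + 2 S S = 16 + 2 S^{2}$)
$- v{\left(-2625,Q \right)} = - (16 + 2 \left(-2625\right)^{2}) = - (16 + 2 \cdot 6890625) = - (16 + 13781250) = \left(-1\right) 13781266 = -13781266$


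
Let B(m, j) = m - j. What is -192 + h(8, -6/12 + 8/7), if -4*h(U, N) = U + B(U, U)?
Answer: -194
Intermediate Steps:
h(U, N) = -U/4 (h(U, N) = -(U + (U - U))/4 = -(U + 0)/4 = -U/4)
-192 + h(8, -6/12 + 8/7) = -192 - ¼*8 = -192 - 2 = -194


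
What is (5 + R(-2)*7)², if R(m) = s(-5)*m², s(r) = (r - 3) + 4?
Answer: 11449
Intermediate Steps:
s(r) = 1 + r (s(r) = (-3 + r) + 4 = 1 + r)
R(m) = -4*m² (R(m) = (1 - 5)*m² = -4*m²)
(5 + R(-2)*7)² = (5 - 4*(-2)²*7)² = (5 - 4*4*7)² = (5 - 16*7)² = (5 - 112)² = (-107)² = 11449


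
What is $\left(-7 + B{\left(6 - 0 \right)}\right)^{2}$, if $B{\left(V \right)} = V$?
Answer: $1$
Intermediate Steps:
$\left(-7 + B{\left(6 - 0 \right)}\right)^{2} = \left(-7 + \left(6 - 0\right)\right)^{2} = \left(-7 + \left(6 + 0\right)\right)^{2} = \left(-7 + 6\right)^{2} = \left(-1\right)^{2} = 1$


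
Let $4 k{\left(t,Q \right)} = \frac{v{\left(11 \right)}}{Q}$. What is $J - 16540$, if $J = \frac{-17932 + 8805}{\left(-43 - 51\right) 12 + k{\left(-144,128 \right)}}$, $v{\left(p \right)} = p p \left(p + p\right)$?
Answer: $- \frac{4751871468}{287437} \approx -16532.0$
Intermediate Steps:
$v{\left(p \right)} = 2 p^{3}$ ($v{\left(p \right)} = p^{2} \cdot 2 p = 2 p^{3}$)
$k{\left(t,Q \right)} = \frac{1331}{2 Q}$ ($k{\left(t,Q \right)} = \frac{2 \cdot 11^{3} \frac{1}{Q}}{4} = \frac{2 \cdot 1331 \frac{1}{Q}}{4} = \frac{2662 \frac{1}{Q}}{4} = \frac{1331}{2 Q}$)
$J = \frac{2336512}{287437}$ ($J = \frac{-17932 + 8805}{\left(-43 - 51\right) 12 + \frac{1331}{2 \cdot 128}} = - \frac{9127}{\left(-94\right) 12 + \frac{1331}{2} \cdot \frac{1}{128}} = - \frac{9127}{-1128 + \frac{1331}{256}} = - \frac{9127}{- \frac{287437}{256}} = \left(-9127\right) \left(- \frac{256}{287437}\right) = \frac{2336512}{287437} \approx 8.1288$)
$J - 16540 = \frac{2336512}{287437} - 16540 = - \frac{4751871468}{287437}$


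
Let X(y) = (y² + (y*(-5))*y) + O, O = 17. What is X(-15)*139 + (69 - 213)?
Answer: -122881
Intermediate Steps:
X(y) = 17 - 4*y² (X(y) = (y² + (y*(-5))*y) + 17 = (y² + (-5*y)*y) + 17 = (y² - 5*y²) + 17 = -4*y² + 17 = 17 - 4*y²)
X(-15)*139 + (69 - 213) = (17 - 4*(-15)²)*139 + (69 - 213) = (17 - 4*225)*139 - 144 = (17 - 900)*139 - 144 = -883*139 - 144 = -122737 - 144 = -122881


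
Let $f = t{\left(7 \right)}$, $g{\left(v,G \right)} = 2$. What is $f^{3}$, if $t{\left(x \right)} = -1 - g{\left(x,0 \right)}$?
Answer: $-27$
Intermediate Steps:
$t{\left(x \right)} = -3$ ($t{\left(x \right)} = -1 - 2 = -3$)
$f = -3$
$f^{3} = \left(-3\right)^{3} = -27$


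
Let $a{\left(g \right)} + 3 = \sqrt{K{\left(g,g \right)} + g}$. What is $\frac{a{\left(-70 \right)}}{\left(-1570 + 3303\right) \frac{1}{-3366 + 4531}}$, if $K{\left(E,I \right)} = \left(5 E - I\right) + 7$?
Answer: $- \frac{3495}{1733} + \frac{8155 i \sqrt{7}}{1733} \approx -2.0167 + 12.45 i$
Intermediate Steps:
$K{\left(E,I \right)} = 7 - I + 5 E$ ($K{\left(E,I \right)} = \left(- I + 5 E\right) + 7 = 7 - I + 5 E$)
$a{\left(g \right)} = -3 + \sqrt{7 + 5 g}$ ($a{\left(g \right)} = -3 + \sqrt{\left(7 - g + 5 g\right) + g} = -3 + \sqrt{\left(7 + 4 g\right) + g} = -3 + \sqrt{7 + 5 g}$)
$\frac{a{\left(-70 \right)}}{\left(-1570 + 3303\right) \frac{1}{-3366 + 4531}} = \frac{-3 + \sqrt{7 + 5 \left(-70\right)}}{\left(-1570 + 3303\right) \frac{1}{-3366 + 4531}} = \frac{-3 + \sqrt{7 - 350}}{1733 \cdot \frac{1}{1165}} = \frac{-3 + \sqrt{-343}}{1733 \cdot \frac{1}{1165}} = \frac{-3 + 7 i \sqrt{7}}{\frac{1733}{1165}} = \left(-3 + 7 i \sqrt{7}\right) \frac{1165}{1733} = - \frac{3495}{1733} + \frac{8155 i \sqrt{7}}{1733}$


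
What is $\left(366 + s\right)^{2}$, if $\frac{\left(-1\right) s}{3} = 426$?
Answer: $831744$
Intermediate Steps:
$s = -1278$ ($s = \left(-3\right) 426 = -1278$)
$\left(366 + s\right)^{2} = \left(366 - 1278\right)^{2} = \left(-912\right)^{2} = 831744$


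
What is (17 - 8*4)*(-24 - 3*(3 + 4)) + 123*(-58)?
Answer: -6459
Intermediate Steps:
(17 - 8*4)*(-24 - 3*(3 + 4)) + 123*(-58) = (17 - 32)*(-24 - 3*7) - 7134 = -15*(-24 - 21) - 7134 = -15*(-45) - 7134 = 675 - 7134 = -6459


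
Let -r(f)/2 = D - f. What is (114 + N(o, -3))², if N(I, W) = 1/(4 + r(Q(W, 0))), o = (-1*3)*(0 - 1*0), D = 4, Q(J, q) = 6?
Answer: 833569/64 ≈ 13025.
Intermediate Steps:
r(f) = -8 + 2*f (r(f) = -2*(4 - f) = -8 + 2*f)
o = 0 (o = -3*(0 + 0) = -3*0 = 0)
N(I, W) = ⅛ (N(I, W) = 1/(4 + (-8 + 2*6)) = 1/(4 + (-8 + 12)) = 1/(4 + 4) = 1/8 = ⅛)
(114 + N(o, -3))² = (114 + ⅛)² = (913/8)² = 833569/64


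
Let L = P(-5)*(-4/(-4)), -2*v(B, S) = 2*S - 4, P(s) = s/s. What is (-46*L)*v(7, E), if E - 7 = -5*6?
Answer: -1150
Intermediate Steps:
P(s) = 1
E = -23 (E = 7 - 5*6 = 7 - 30 = -23)
v(B, S) = 2 - S (v(B, S) = -(2*S - 4)/2 = -(-4 + 2*S)/2 = 2 - S)
L = 1 (L = 1*(-4/(-4)) = 1*(-4*(-¼)) = 1*1 = 1)
(-46*L)*v(7, E) = (-46*1)*(2 - 1*(-23)) = -46*(2 + 23) = -46*25 = -1150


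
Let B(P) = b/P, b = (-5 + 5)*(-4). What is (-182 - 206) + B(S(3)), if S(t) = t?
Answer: -388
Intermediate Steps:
b = 0 (b = 0*(-4) = 0)
B(P) = 0 (B(P) = 0/P = 0)
(-182 - 206) + B(S(3)) = (-182 - 206) + 0 = -388 + 0 = -388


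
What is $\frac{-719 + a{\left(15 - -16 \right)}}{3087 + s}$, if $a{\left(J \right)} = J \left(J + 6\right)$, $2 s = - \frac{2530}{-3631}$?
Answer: $\frac{777034}{5605081} \approx 0.13863$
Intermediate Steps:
$s = \frac{1265}{3631}$ ($s = \frac{\left(-2530\right) \frac{1}{-3631}}{2} = \frac{\left(-2530\right) \left(- \frac{1}{3631}\right)}{2} = \frac{1}{2} \cdot \frac{2530}{3631} = \frac{1265}{3631} \approx 0.34839$)
$a{\left(J \right)} = J \left(6 + J\right)$
$\frac{-719 + a{\left(15 - -16 \right)}}{3087 + s} = \frac{-719 + \left(15 - -16\right) \left(6 + \left(15 - -16\right)\right)}{3087 + \frac{1265}{3631}} = \frac{-719 + \left(15 + 16\right) \left(6 + \left(15 + 16\right)\right)}{\frac{11210162}{3631}} = \left(-719 + 31 \left(6 + 31\right)\right) \frac{3631}{11210162} = \left(-719 + 31 \cdot 37\right) \frac{3631}{11210162} = \left(-719 + 1147\right) \frac{3631}{11210162} = 428 \cdot \frac{3631}{11210162} = \frac{777034}{5605081}$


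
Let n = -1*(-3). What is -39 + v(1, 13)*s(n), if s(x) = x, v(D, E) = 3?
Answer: -30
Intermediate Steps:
n = 3
-39 + v(1, 13)*s(n) = -39 + 3*3 = -39 + 9 = -30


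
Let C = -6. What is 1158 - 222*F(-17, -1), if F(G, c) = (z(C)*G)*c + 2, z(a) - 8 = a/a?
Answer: -33252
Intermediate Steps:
z(a) = 9 (z(a) = 8 + a/a = 8 + 1 = 9)
F(G, c) = 2 + 9*G*c (F(G, c) = (9*G)*c + 2 = 9*G*c + 2 = 2 + 9*G*c)
1158 - 222*F(-17, -1) = 1158 - 222*(2 + 9*(-17)*(-1)) = 1158 - 222*(2 + 153) = 1158 - 222*155 = 1158 - 34410 = -33252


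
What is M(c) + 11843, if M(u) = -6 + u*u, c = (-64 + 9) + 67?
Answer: 11981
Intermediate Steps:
c = 12 (c = -55 + 67 = 12)
M(u) = -6 + u²
M(c) + 11843 = (-6 + 12²) + 11843 = (-6 + 144) + 11843 = 138 + 11843 = 11981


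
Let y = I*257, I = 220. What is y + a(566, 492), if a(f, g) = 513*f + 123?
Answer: 347021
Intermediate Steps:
y = 56540 (y = 220*257 = 56540)
a(f, g) = 123 + 513*f
y + a(566, 492) = 56540 + (123 + 513*566) = 56540 + (123 + 290358) = 56540 + 290481 = 347021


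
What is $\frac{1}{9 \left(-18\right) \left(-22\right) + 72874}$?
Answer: $\frac{1}{76438} \approx 1.3082 \cdot 10^{-5}$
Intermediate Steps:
$\frac{1}{9 \left(-18\right) \left(-22\right) + 72874} = \frac{1}{\left(-162\right) \left(-22\right) + 72874} = \frac{1}{3564 + 72874} = \frac{1}{76438}$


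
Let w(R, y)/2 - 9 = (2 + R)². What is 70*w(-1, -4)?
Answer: 1400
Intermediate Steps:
w(R, y) = 18 + 2*(2 + R)²
70*w(-1, -4) = 70*(18 + 2*(2 - 1)²) = 70*(18 + 2*1²) = 70*(18 + 2*1) = 70*(18 + 2) = 70*20 = 1400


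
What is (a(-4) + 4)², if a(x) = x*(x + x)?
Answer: 1296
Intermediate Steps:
a(x) = 2*x² (a(x) = x*(2*x) = 2*x²)
(a(-4) + 4)² = (2*(-4)² + 4)² = (2*16 + 4)² = (32 + 4)² = 36² = 1296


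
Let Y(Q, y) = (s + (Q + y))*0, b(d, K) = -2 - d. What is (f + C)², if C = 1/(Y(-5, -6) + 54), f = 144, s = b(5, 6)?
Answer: 60481729/2916 ≈ 20741.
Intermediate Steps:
s = -7 (s = -2 - 1*5 = -2 - 5 = -7)
Y(Q, y) = 0 (Y(Q, y) = (-7 + (Q + y))*0 = (-7 + Q + y)*0 = 0)
C = 1/54 (C = 1/(0 + 54) = 1/54 ≈ 0.018519)
(f + C)² = (144 + 1/54)² = (7777/54)² = 60481729/2916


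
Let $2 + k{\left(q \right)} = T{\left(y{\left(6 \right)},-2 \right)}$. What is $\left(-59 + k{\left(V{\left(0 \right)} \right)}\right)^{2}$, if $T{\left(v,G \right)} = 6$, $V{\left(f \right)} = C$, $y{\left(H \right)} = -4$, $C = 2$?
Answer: $3025$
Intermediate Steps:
$V{\left(f \right)} = 2$
$k{\left(q \right)} = 4$ ($k{\left(q \right)} = -2 + 6 = 4$)
$\left(-59 + k{\left(V{\left(0 \right)} \right)}\right)^{2} = \left(-59 + 4\right)^{2} = \left(-55\right)^{2} = 3025$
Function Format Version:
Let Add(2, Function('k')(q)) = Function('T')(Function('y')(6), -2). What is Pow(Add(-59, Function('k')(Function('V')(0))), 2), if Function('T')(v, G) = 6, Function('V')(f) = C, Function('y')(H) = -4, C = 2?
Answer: 3025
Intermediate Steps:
Function('V')(f) = 2
Function('k')(q) = 4 (Function('k')(q) = Add(-2, 6) = 4)
Pow(Add(-59, Function('k')(Function('V')(0))), 2) = Pow(Add(-59, 4), 2) = Pow(-55, 2) = 3025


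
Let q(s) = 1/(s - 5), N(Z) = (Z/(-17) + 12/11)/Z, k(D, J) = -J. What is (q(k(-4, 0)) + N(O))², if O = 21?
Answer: 1833316/42837025 ≈ 0.042797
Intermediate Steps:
N(Z) = (12/11 - Z/17)/Z (N(Z) = (Z*(-1/17) + 12*(1/11))/Z = (-Z/17 + 12/11)/Z = (12/11 - Z/17)/Z)
q(s) = 1/(-5 + s)
(q(k(-4, 0)) + N(O))² = (1/(-5 - 1*0) + (1/187)*(204 - 11*21)/21)² = (1/(-5 + 0) + (1/187)*(1/21)*(204 - 231))² = (1/(-5) + (1/187)*(1/21)*(-27))² = (-⅕ - 9/1309)² = (-1354/6545)² = 1833316/42837025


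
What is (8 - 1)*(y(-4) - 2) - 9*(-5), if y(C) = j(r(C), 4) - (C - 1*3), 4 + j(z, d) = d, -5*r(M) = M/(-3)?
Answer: 80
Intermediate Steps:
r(M) = M/15 (r(M) = -M/(5*(-3)) = -M*(-1)/(5*3) = -(-1)*M/15 = M/15)
j(z, d) = -4 + d
y(C) = 3 - C (y(C) = (-4 + 4) - (C - 1*3) = 0 - (C - 3) = 0 - (-3 + C) = 0 + (3 - C) = 3 - C)
(8 - 1)*(y(-4) - 2) - 9*(-5) = (8 - 1)*((3 - 1*(-4)) - 2) - 9*(-5) = 7*((3 + 4) - 2) + 45 = 7*(7 - 2) + 45 = 7*5 + 45 = 35 + 45 = 80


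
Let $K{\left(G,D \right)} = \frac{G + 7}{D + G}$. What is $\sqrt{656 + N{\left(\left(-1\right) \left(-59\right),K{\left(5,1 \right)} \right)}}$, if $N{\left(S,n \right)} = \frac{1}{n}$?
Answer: $\frac{\sqrt{2626}}{2} \approx 25.622$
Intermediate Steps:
$K{\left(G,D \right)} = \frac{7 + G}{D + G}$
$\sqrt{656 + N{\left(\left(-1\right) \left(-59\right),K{\left(5,1 \right)} \right)}} = \sqrt{656 + \frac{1}{\frac{1}{1 + 5} \left(7 + 5\right)}} = \sqrt{656 + \frac{1}{\frac{1}{6} \cdot 12}} = \sqrt{656 + \frac{1}{2}} = \sqrt{\frac{1313}{2}} = \frac{\sqrt{2626}}{2}$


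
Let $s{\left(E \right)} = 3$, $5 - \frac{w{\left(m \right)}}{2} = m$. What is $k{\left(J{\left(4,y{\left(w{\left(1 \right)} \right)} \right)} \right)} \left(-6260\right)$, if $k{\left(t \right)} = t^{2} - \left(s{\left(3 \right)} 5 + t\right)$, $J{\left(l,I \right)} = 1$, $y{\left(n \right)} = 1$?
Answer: $93900$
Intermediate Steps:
$w{\left(m \right)} = 10 - 2 m$
$k{\left(t \right)} = -15 + t^{2} - t$ ($k{\left(t \right)} = t^{2} - \left(3 \cdot 5 + t\right) = t^{2} - \left(15 + t\right) = -15 + t^{2} - t$)
$k{\left(J{\left(4,y{\left(w{\left(1 \right)} \right)} \right)} \right)} \left(-6260\right) = \left(-15 + 1^{2} - 1\right) \left(-6260\right) = \left(-15 + 1 - 1\right) \left(-6260\right) = \left(-15\right) \left(-6260\right) = 93900$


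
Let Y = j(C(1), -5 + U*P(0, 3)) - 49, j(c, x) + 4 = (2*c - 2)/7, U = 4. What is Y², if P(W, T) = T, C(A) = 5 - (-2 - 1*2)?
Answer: 126025/49 ≈ 2571.9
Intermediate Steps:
C(A) = 9 (C(A) = 5 - (-2 - 2) = 5 - 1*(-4) = 5 + 4 = 9)
j(c, x) = -30/7 + 2*c/7 (j(c, x) = -4 + (2*c - 2)/7 = -4 + (-2 + 2*c)*(⅐) = -4 + (-2/7 + 2*c/7) = -30/7 + 2*c/7)
Y = -355/7 (Y = (-30/7 + (2/7)*9) - 49 = (-30/7 + 18/7) - 49 = -12/7 - 49 = -355/7 ≈ -50.714)
Y² = (-355/7)² = 126025/49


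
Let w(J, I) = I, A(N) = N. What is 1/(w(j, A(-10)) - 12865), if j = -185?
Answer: -1/12875 ≈ -7.7670e-5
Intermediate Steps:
1/(w(j, A(-10)) - 12865) = 1/(-10 - 12865) = 1/(-12875) = -1/12875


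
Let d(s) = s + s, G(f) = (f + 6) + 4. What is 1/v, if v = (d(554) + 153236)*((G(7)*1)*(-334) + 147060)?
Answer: 1/21821463408 ≈ 4.5826e-11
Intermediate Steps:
G(f) = 10 + f (G(f) = (6 + f) + 4 = 10 + f)
d(s) = 2*s
v = 21821463408 (v = (2*554 + 153236)*(((10 + 7)*1)*(-334) + 147060) = (1108 + 153236)*((17*1)*(-334) + 147060) = 154344*(17*(-334) + 147060) = 154344*(-5678 + 147060) = 154344*141382 = 21821463408)
1/v = 1/21821463408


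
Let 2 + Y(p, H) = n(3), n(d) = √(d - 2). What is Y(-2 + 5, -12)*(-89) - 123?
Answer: -34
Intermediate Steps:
n(d) = √(-2 + d)
Y(p, H) = -1 (Y(p, H) = -2 + √(-2 + 3) = -2 + √1 = -2 + 1 = -1)
Y(-2 + 5, -12)*(-89) - 123 = -1*(-89) - 123 = 89 - 123 = -34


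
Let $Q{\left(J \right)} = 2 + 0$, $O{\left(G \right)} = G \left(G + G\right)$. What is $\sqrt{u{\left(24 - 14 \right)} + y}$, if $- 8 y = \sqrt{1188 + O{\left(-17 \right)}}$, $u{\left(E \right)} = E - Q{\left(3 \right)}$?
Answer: $\frac{\sqrt{128 - 2 \sqrt{1766}}}{4} \approx 1.6574$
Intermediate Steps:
$O{\left(G \right)} = 2 G^{2}$ ($O{\left(G \right)} = G 2 G = 2 G^{2}$)
$Q{\left(J \right)} = 2$
$u{\left(E \right)} = -2 + E$ ($u{\left(E \right)} = E - 2 = -2 + E$)
$y = - \frac{\sqrt{1766}}{8}$ ($y = - \frac{\sqrt{1188 + 2 \left(-17\right)^{2}}}{8} = - \frac{\sqrt{1188 + 2 \cdot 289}}{8} = - \frac{\sqrt{1188 + 578}}{8} = - \frac{\sqrt{1766}}{8} \approx -5.253$)
$\sqrt{u{\left(24 - 14 \right)} + y} = \sqrt{\left(-2 + \left(24 - 14\right)\right) - \frac{\sqrt{1766}}{8}} = \sqrt{\left(-2 + 10\right) - \frac{\sqrt{1766}}{8}} = \sqrt{8 - \frac{\sqrt{1766}}{8}}$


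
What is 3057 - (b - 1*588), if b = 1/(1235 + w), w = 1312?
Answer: 9283814/2547 ≈ 3645.0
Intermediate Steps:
b = 1/2547 (b = 1/(1235 + 1312) = 1/2547 ≈ 0.00039262)
3057 - (b - 1*588) = 3057 - (1/2547 - 1*588) = 3057 - (1/2547 - 588) = 3057 - 1*(-1497635/2547) = 3057 + 1497635/2547 = 9283814/2547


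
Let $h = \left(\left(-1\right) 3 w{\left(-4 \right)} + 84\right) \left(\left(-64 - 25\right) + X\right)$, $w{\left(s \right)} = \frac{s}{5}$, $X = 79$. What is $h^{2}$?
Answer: $746496$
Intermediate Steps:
$w{\left(s \right)} = \frac{s}{5}$ ($w{\left(s \right)} = s \frac{1}{5} = \frac{s}{5}$)
$h = -864$ ($h = \left(\left(-1\right) 3 \cdot \frac{1}{5} \left(-4\right) + 84\right) \left(\left(-64 - 25\right) + 79\right) = \left(\left(-3\right) \left(- \frac{4}{5}\right) + 84\right) \left(-89 + 79\right) = \left(\frac{12}{5} + 84\right) \left(-10\right) = \frac{432}{5} \left(-10\right) = -864$)
$h^{2} = \left(-864\right)^{2} = 746496$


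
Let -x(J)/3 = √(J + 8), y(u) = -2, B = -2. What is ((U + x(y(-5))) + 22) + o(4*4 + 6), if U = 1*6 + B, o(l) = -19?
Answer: 7 - 3*√6 ≈ -0.34847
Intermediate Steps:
x(J) = -3*√(8 + J) (x(J) = -3*√(J + 8) = -3*√(8 + J))
U = 4 (U = 1*6 - 2 = 6 - 2 = 4)
((U + x(y(-5))) + 22) + o(4*4 + 6) = ((4 - 3*√(8 - 2)) + 22) - 19 = ((4 - 3*√6) + 22) - 19 = (26 - 3*√6) - 19 = 7 - 3*√6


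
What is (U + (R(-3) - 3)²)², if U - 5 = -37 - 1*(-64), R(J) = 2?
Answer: 1089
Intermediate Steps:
U = 32 (U = 5 + (-37 - 1*(-64)) = 5 + (-37 + 64) = 5 + 27 = 32)
(U + (R(-3) - 3)²)² = (32 + (2 - 3)²)² = (32 + (-1)²)² = (32 + 1)² = 33² = 1089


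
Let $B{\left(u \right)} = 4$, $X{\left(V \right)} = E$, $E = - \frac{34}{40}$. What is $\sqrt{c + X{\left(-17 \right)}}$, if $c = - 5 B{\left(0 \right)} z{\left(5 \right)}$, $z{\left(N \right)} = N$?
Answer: $\frac{i \sqrt{10085}}{10} \approx 10.042 i$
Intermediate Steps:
$E = - \frac{17}{20}$ ($E = \left(-34\right) \frac{1}{40} = - \frac{17}{20} \approx -0.85$)
$X{\left(V \right)} = - \frac{17}{20}$
$c = -100$ ($c = \left(-5\right) 4 \cdot 5 = \left(-20\right) 5 = -100$)
$\sqrt{c + X{\left(-17 \right)}} = \sqrt{-100 - \frac{17}{20}} = \sqrt{- \frac{2017}{20}} = \frac{i \sqrt{10085}}{10}$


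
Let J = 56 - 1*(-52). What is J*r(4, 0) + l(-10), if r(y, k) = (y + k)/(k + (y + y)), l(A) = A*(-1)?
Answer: 64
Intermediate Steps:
J = 108 (J = 56 + 52 = 108)
l(A) = -A
r(y, k) = (k + y)/(k + 2*y)
J*r(4, 0) + l(-10) = 108*((0 + 4)/(0 + 2*4)) - 1*(-10) = 108*(4/(0 + 8)) + 10 = 108*(4/8) + 10 = 108*((1/8)*4) + 10 = 108*(1/2) + 10 = 54 + 10 = 64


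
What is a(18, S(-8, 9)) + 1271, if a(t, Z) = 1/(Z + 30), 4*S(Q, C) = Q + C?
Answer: 153795/121 ≈ 1271.0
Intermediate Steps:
S(Q, C) = C/4 + Q/4 (S(Q, C) = (Q + C)/4 = (C + Q)/4 = C/4 + Q/4)
a(t, Z) = 1/(30 + Z)
a(18, S(-8, 9)) + 1271 = 1/(30 + ((¼)*9 + (¼)*(-8))) + 1271 = 1/(30 + (9/4 - 2)) + 1271 = 1/(30 + ¼) + 1271 = 1/(121/4) + 1271 = 4/121 + 1271 = 153795/121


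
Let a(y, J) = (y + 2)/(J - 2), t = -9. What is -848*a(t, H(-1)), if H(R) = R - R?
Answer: -2968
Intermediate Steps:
H(R) = 0
a(y, J) = (2 + y)/(-2 + J)
-848*a(t, H(-1)) = -848*(2 - 9)/(-2 + 0) = -848*(-7)/(-2) = -(-424)*(-7) = -848*7/2 = -2968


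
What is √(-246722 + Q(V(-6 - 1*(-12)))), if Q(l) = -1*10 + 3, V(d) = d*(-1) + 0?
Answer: I*√246729 ≈ 496.72*I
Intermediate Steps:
V(d) = -d (V(d) = -d + 0 = -d)
Q(l) = -7 (Q(l) = -10 + 3 = -7)
√(-246722 + Q(V(-6 - 1*(-12)))) = √(-246722 - 7) = √(-246729) = I*√246729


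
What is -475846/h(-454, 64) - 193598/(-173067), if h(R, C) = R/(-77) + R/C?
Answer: 202918953884146/510720717 ≈ 3.9732e+5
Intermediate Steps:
h(R, C) = -R/77 + R/C (h(R, C) = R*(-1/77) + R/C = -R/77 + R/C)
-475846/h(-454, 64) - 193598/(-173067) = -475846/(-1/77*(-454) - 454/64) - 193598/(-173067) = -475846/(454/77 - 454*1/64) - 193598*(-1/173067) = -475846/(454/77 - 227/32) + 193598/173067 = -475846/(-2951/2464) + 193598/173067 = -475846*(-2464/2951) + 193598/173067 = 1172484544/2951 + 193598/173067 = 202918953884146/510720717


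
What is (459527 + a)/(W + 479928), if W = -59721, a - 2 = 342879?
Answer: 802408/420207 ≈ 1.9096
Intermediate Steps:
a = 342881 (a = 2 + 342879 = 342881)
(459527 + a)/(W + 479928) = (459527 + 342881)/(-59721 + 479928) = 802408/420207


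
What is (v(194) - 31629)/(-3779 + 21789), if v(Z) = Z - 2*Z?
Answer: -31823/18010 ≈ -1.7670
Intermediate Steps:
v(Z) = -Z
(v(194) - 31629)/(-3779 + 21789) = (-1*194 - 31629)/(-3779 + 21789) = (-194 - 31629)/18010 = -31823*1/18010 = -31823/18010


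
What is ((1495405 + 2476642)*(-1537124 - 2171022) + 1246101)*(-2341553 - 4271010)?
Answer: 97395970596205884443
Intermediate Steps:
((1495405 + 2476642)*(-1537124 - 2171022) + 1246101)*(-2341553 - 4271010) = (3972047*(-3708146) + 1246101)*(-6612563) = (-14728930194862 + 1246101)*(-6612563) = -14728928948761*(-6612563) = 97395970596205884443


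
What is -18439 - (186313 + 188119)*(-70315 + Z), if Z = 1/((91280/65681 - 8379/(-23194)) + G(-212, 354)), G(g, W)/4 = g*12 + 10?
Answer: 58067024856872197725819/2205509535155 ≈ 2.6328e+10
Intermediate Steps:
G(g, W) = 40 + 48*g (G(g, W) = 4*(g*12 + 10) = 4*(12*g + 10) = 4*(10 + 12*g) = 40 + 48*g)
Z = -217629302/2205509535155 (Z = 1/((91280/65681 - 8379/(-23194)) + (40 + 48*(-212))) = 1/((91280*(1/65681) - 8379*(-1/23194)) + (40 - 10176)) = 1/((13040/9383 + 8379/23194) - 10136) = 1/(381069917/217629302 - 10136) = 1/(-2205509535155/217629302) = -217629302/2205509535155 ≈ -9.8675e-5)
-18439 - (186313 + 188119)*(-70315 + Z) = -18439 - (186313 + 188119)*(-70315 - 217629302/2205509535155) = -18439 - 374432*(-155080403182053127)/2205509535155 = -18439 - 1*(-58067065524262516448864/2205509535155) = -18439 + 58067065524262516448864/2205509535155 = 58067024856872197725819/2205509535155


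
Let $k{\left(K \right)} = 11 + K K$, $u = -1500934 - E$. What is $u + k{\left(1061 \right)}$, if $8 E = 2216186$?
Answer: $- \frac{2608901}{4} \approx -6.5223 \cdot 10^{5}$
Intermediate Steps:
$E = \frac{1108093}{4}$ ($E = \frac{1}{8} \cdot 2216186 = \frac{1108093}{4} \approx 2.7702 \cdot 10^{5}$)
$u = - \frac{7111829}{4}$ ($u = -1500934 - \frac{1108093}{4} = - \frac{7111829}{4} \approx -1.778 \cdot 10^{6}$)
$k{\left(K \right)} = 11 + K^{2}$
$u + k{\left(1061 \right)} = - \frac{7111829}{4} + \left(11 + 1061^{2}\right) = - \frac{7111829}{4} + \left(11 + 1125721\right) = - \frac{7111829}{4} + 1125732 = - \frac{2608901}{4}$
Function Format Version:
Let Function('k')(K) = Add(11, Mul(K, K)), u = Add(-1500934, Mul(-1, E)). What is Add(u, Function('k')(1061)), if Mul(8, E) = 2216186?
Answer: Rational(-2608901, 4) ≈ -6.5223e+5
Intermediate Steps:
E = Rational(1108093, 4) (E = Mul(Rational(1, 8), 2216186) = Rational(1108093, 4) ≈ 2.7702e+5)
u = Rational(-7111829, 4) (u = Add(-1500934, Mul(-1, Rational(1108093, 4))) = Add(-1500934, Rational(-1108093, 4)) = Rational(-7111829, 4) ≈ -1.7780e+6)
Function('k')(K) = Add(11, Pow(K, 2))
Add(u, Function('k')(1061)) = Add(Rational(-7111829, 4), Add(11, Pow(1061, 2))) = Add(Rational(-7111829, 4), Add(11, 1125721)) = Add(Rational(-7111829, 4), 1125732) = Rational(-2608901, 4)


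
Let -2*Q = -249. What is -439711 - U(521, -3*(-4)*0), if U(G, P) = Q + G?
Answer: -880713/2 ≈ -4.4036e+5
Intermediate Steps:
Q = 249/2 (Q = -1/2*(-249) = 249/2 ≈ 124.50)
U(G, P) = 249/2 + G
-439711 - U(521, -3*(-4)*0) = -439711 - (249/2 + 521) = -439711 - 1*1291/2 = -439711 - 1291/2 = -880713/2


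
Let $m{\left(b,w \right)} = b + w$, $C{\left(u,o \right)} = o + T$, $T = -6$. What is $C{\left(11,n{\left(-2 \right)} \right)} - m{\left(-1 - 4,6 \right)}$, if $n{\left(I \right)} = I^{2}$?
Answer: $-3$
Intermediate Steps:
$C{\left(u,o \right)} = -6 + o$ ($C{\left(u,o \right)} = o - 6 = -6 + o$)
$C{\left(11,n{\left(-2 \right)} \right)} - m{\left(-1 - 4,6 \right)} = \left(-6 + \left(-2\right)^{2}\right) - \left(\left(-1 - 4\right) + 6\right) = \left(-6 + 4\right) - \left(\left(-1 - 4\right) + 6\right) = -2 - \left(-5 + 6\right) = -2 - 1 = -3$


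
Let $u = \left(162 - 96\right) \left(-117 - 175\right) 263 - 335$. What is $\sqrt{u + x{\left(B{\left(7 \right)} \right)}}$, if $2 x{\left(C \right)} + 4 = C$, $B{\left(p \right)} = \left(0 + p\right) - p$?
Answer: $i \sqrt{5068873} \approx 2251.4 i$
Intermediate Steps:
$B{\left(p \right)} = 0$ ($B{\left(p \right)} = p - p = 0$)
$x{\left(C \right)} = -2 + \frac{C}{2}$
$u = -5068871$ ($u = 66 \left(-292\right) 263 - 335 = \left(-19272\right) 263 - 335 = -5068536 - 335 = -5068871$)
$\sqrt{u + x{\left(B{\left(7 \right)} \right)}} = \sqrt{-5068871 + \left(-2 + \frac{1}{2} \cdot 0\right)} = \sqrt{-5068871 + \left(-2 + 0\right)} = \sqrt{-5068871 - 2} = \sqrt{-5068873} = i \sqrt{5068873}$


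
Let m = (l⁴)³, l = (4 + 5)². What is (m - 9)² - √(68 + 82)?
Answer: 6362685441135942358473392966563150525712675904 - 5*√6 ≈ 6.3627e+45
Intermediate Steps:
l = 81 (l = 9² = 81)
m = 79766443076872509863361 (m = (81⁴)³ = 43046721³ = 79766443076872509863361)
(m - 9)² - √(68 + 82) = (79766443076872509863361 - 9)² - √(68 + 82) = 79766443076872509863352² - √150 = 6362685441135942358473392966563150525712675904 - 5*√6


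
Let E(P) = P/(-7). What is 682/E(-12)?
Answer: 2387/6 ≈ 397.83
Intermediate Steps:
E(P) = -P/7 (E(P) = P*(-⅐) = -P/7)
682/E(-12) = 682/((-⅐*(-12))) = 682/(12/7) = 682*(7/12) = 2387/6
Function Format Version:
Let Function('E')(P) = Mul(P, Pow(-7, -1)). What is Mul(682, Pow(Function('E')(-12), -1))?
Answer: Rational(2387, 6) ≈ 397.83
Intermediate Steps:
Function('E')(P) = Mul(Rational(-1, 7), P) (Function('E')(P) = Mul(P, Rational(-1, 7)) = Mul(Rational(-1, 7), P))
Mul(682, Pow(Function('E')(-12), -1)) = Mul(682, Pow(Mul(Rational(-1, 7), -12), -1)) = Mul(682, Pow(Rational(12, 7), -1)) = Mul(682, Rational(7, 12)) = Rational(2387, 6)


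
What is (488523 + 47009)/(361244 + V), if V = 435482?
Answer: 267766/398363 ≈ 0.67217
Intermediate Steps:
(488523 + 47009)/(361244 + V) = (488523 + 47009)/(361244 + 435482) = 535532/796726 = 535532*(1/796726) = 267766/398363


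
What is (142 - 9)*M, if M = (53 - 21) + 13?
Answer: 5985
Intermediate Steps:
M = 45 (M = 32 + 13 = 45)
(142 - 9)*M = (142 - 9)*45 = 133*45 = 5985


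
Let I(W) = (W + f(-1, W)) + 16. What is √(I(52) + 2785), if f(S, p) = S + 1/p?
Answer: √1927965/26 ≈ 53.404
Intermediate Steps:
I(W) = 15 + W + 1/W (I(W) = (W + (-1 + 1/W)) + 16 = (-1 + W + 1/W) + 16 = 15 + W + 1/W)
√(I(52) + 2785) = √((15 + 52 + 1/52) + 2785) = √(3485/52 + 2785) = √(148305/52) = √1927965/26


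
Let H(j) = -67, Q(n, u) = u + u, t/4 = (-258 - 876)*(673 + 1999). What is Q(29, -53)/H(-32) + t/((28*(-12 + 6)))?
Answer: 4833754/67 ≈ 72146.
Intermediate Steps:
t = -12120192 (t = 4*((-258 - 876)*(673 + 1999)) = 4*(-1134*2672) = 4*(-3030048) = -12120192)
Q(n, u) = 2*u
Q(29, -53)/H(-32) + t/((28*(-12 + 6))) = (2*(-53))/(-67) - 12120192*1/(28*(-12 + 6)) = -106*(-1/67) - 12120192/(28*(-6)) = 106/67 - 12120192/(-168) = 106/67 - 12120192*(-1/168) = 106/67 + 72144 = 4833754/67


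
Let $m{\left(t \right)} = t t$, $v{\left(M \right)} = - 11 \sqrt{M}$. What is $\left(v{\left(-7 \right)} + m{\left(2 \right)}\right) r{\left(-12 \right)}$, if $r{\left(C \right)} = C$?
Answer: $-48 + 132 i \sqrt{7} \approx -48.0 + 349.24 i$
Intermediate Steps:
$m{\left(t \right)} = t^{2}$
$\left(v{\left(-7 \right)} + m{\left(2 \right)}\right) r{\left(-12 \right)} = \left(- 11 \sqrt{-7} + 2^{2}\right) \left(-12\right) = \left(- 11 i \sqrt{7} + 4\right) \left(-12\right) = \left(4 - 11 i \sqrt{7}\right) \left(-12\right) = -48 + 132 i \sqrt{7}$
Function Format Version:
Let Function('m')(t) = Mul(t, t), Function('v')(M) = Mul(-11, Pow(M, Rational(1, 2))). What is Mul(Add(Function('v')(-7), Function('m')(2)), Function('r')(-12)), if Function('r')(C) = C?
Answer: Add(-48, Mul(132, I, Pow(7, Rational(1, 2)))) ≈ Add(-48.000, Mul(349.24, I))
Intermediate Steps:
Function('m')(t) = Pow(t, 2)
Mul(Add(Function('v')(-7), Function('m')(2)), Function('r')(-12)) = Mul(Add(Mul(-11, Pow(-7, Rational(1, 2))), Pow(2, 2)), -12) = Mul(Add(Mul(-11, Mul(I, Pow(7, Rational(1, 2)))), 4), -12) = Mul(Add(Mul(-11, I, Pow(7, Rational(1, 2))), 4), -12) = Mul(Add(4, Mul(-11, I, Pow(7, Rational(1, 2)))), -12) = Add(-48, Mul(132, I, Pow(7, Rational(1, 2))))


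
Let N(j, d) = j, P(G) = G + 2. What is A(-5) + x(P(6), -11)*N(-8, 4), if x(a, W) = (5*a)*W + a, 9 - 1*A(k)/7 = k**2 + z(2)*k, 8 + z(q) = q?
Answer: 3134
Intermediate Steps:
P(G) = 2 + G
z(q) = -8 + q
A(k) = 63 - 7*k**2 + 42*k (A(k) = 63 - 7*(k**2 + (-8 + 2)*k) = 63 - 7*(k**2 - 6*k) = 63 + (-7*k**2 + 42*k) = 63 - 7*k**2 + 42*k)
x(a, W) = a + 5*W*a (x(a, W) = 5*W*a + a = a + 5*W*a)
A(-5) + x(P(6), -11)*N(-8, 4) = (63 - 7*(-5)**2 + 42*(-5)) + ((2 + 6)*(1 + 5*(-11)))*(-8) = (63 - 7*25 - 210) + (8*(1 - 55))*(-8) = (63 - 175 - 210) + (8*(-54))*(-8) = -322 - 432*(-8) = -322 + 3456 = 3134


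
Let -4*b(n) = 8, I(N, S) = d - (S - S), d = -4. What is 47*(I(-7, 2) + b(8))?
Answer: -282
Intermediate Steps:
I(N, S) = -4 (I(N, S) = -4 - (S - S) = -4 - 1*0 = -4 + 0 = -4)
b(n) = -2 (b(n) = -¼*8 = -2)
47*(I(-7, 2) + b(8)) = 47*(-4 - 2) = 47*(-6) = -282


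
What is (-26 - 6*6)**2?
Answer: 3844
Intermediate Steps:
(-26 - 6*6)**2 = (-26 - 36)**2 = (-62)**2 = 3844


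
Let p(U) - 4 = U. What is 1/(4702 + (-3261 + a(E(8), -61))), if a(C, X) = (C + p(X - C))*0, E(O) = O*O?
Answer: 1/1441 ≈ 0.00069396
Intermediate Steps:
p(U) = 4 + U
E(O) = O²
a(C, X) = 0 (a(C, X) = (C + (4 + (X - C)))*0 = (C + (4 + X - C))*0 = (4 + X)*0 = 0)
1/(4702 + (-3261 + a(E(8), -61))) = 1/(4702 + (-3261 + 0)) = 1/(4702 - 3261) = 1/1441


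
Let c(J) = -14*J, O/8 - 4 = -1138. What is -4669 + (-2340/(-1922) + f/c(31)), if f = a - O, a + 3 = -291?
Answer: -4505176/961 ≈ -4688.0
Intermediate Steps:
a = -294 (a = -3 - 291 = -294)
O = -9072 (O = 32 + 8*(-1138) = 32 - 9104 = -9072)
f = 8778 (f = -294 - 1*(-9072) = -294 + 9072 = 8778)
-4669 + (-2340/(-1922) + f/c(31)) = -4669 + (-2340/(-1922) + 8778/((-14*31))) = -4669 + (-2340*(-1/1922) + 8778/(-434)) = -4669 + (1170/961 + 8778*(-1/434)) = -4669 + (1170/961 - 627/31) = -4669 - 18267/961 = -4505176/961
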